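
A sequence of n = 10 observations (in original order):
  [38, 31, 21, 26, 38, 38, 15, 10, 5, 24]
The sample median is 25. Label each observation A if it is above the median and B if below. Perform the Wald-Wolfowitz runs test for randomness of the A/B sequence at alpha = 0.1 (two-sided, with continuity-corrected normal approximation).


Step 1: Compute median = 25; label A = above, B = below.
Labels in order: AABAAABBBB  (n_A = 5, n_B = 5)
Step 2: Count runs R = 4.
Step 3: Under H0 (random ordering), E[R] = 2*n_A*n_B/(n_A+n_B) + 1 = 2*5*5/10 + 1 = 6.0000.
        Var[R] = 2*n_A*n_B*(2*n_A*n_B - n_A - n_B) / ((n_A+n_B)^2 * (n_A+n_B-1)) = 2000/900 = 2.2222.
        SD[R] = 1.4907.
Step 4: Continuity-corrected z = (R + 0.5 - E[R]) / SD[R] = (4 + 0.5 - 6.0000) / 1.4907 = -1.0062.
Step 5: Two-sided p-value via normal approximation = 2*(1 - Phi(|z|)) = 0.314305.
Step 6: alpha = 0.1. fail to reject H0.

R = 4, z = -1.0062, p = 0.314305, fail to reject H0.


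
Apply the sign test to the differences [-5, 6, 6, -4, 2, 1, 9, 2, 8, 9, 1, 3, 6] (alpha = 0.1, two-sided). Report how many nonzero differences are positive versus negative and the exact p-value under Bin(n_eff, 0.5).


Step 1: Discard zero differences. Original n = 13; n_eff = number of nonzero differences = 13.
Nonzero differences (with sign): -5, +6, +6, -4, +2, +1, +9, +2, +8, +9, +1, +3, +6
Step 2: Count signs: positive = 11, negative = 2.
Step 3: Under H0: P(positive) = 0.5, so the number of positives S ~ Bin(13, 0.5).
Step 4: Two-sided exact p-value = sum of Bin(13,0.5) probabilities at or below the observed probability = 0.022461.
Step 5: alpha = 0.1. reject H0.

n_eff = 13, pos = 11, neg = 2, p = 0.022461, reject H0.


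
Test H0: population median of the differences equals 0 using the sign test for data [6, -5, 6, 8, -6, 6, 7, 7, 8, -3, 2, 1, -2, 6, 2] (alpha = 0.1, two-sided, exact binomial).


Step 1: Discard zero differences. Original n = 15; n_eff = number of nonzero differences = 15.
Nonzero differences (with sign): +6, -5, +6, +8, -6, +6, +7, +7, +8, -3, +2, +1, -2, +6, +2
Step 2: Count signs: positive = 11, negative = 4.
Step 3: Under H0: P(positive) = 0.5, so the number of positives S ~ Bin(15, 0.5).
Step 4: Two-sided exact p-value = sum of Bin(15,0.5) probabilities at or below the observed probability = 0.118469.
Step 5: alpha = 0.1. fail to reject H0.

n_eff = 15, pos = 11, neg = 4, p = 0.118469, fail to reject H0.


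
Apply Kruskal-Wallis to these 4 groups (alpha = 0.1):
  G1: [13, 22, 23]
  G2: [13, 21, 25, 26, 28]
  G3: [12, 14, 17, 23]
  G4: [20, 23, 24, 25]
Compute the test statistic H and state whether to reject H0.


Step 1: Combine all N = 16 observations and assign midranks.
sorted (value, group, rank): (12,G3,1), (13,G1,2.5), (13,G2,2.5), (14,G3,4), (17,G3,5), (20,G4,6), (21,G2,7), (22,G1,8), (23,G1,10), (23,G3,10), (23,G4,10), (24,G4,12), (25,G2,13.5), (25,G4,13.5), (26,G2,15), (28,G2,16)
Step 2: Sum ranks within each group.
R_1 = 20.5 (n_1 = 3)
R_2 = 54 (n_2 = 5)
R_3 = 20 (n_3 = 4)
R_4 = 41.5 (n_4 = 4)
Step 3: H = 12/(N(N+1)) * sum(R_i^2/n_i) - 3(N+1)
     = 12/(16*17) * (20.5^2/3 + 54^2/5 + 20^2/4 + 41.5^2/4) - 3*17
     = 0.044118 * 1253.85 - 51
     = 4.316728.
Step 4: Ties present; correction factor C = 1 - 36/(16^3 - 16) = 0.991176. Corrected H = 4.316728 / 0.991176 = 4.355156.
Step 5: Under H0, H ~ chi^2(3); p-value = 0.225580.
Step 6: alpha = 0.1. fail to reject H0.

H = 4.3552, df = 3, p = 0.225580, fail to reject H0.


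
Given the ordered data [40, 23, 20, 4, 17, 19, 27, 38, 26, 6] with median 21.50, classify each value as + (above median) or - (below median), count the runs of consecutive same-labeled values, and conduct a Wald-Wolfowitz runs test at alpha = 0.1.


Step 1: Compute median = 21.50; label A = above, B = below.
Labels in order: AABBBBAAAB  (n_A = 5, n_B = 5)
Step 2: Count runs R = 4.
Step 3: Under H0 (random ordering), E[R] = 2*n_A*n_B/(n_A+n_B) + 1 = 2*5*5/10 + 1 = 6.0000.
        Var[R] = 2*n_A*n_B*(2*n_A*n_B - n_A - n_B) / ((n_A+n_B)^2 * (n_A+n_B-1)) = 2000/900 = 2.2222.
        SD[R] = 1.4907.
Step 4: Continuity-corrected z = (R + 0.5 - E[R]) / SD[R] = (4 + 0.5 - 6.0000) / 1.4907 = -1.0062.
Step 5: Two-sided p-value via normal approximation = 2*(1 - Phi(|z|)) = 0.314305.
Step 6: alpha = 0.1. fail to reject H0.

R = 4, z = -1.0062, p = 0.314305, fail to reject H0.


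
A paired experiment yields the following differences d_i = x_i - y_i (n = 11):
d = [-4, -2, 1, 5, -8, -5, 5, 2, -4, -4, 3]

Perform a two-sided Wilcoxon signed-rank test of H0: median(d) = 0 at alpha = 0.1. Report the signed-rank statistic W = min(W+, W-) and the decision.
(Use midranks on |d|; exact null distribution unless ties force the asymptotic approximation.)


Step 1: Drop any zero differences (none here) and take |d_i|.
|d| = [4, 2, 1, 5, 8, 5, 5, 2, 4, 4, 3]
Step 2: Midrank |d_i| (ties get averaged ranks).
ranks: |4|->6, |2|->2.5, |1|->1, |5|->9, |8|->11, |5|->9, |5|->9, |2|->2.5, |4|->6, |4|->6, |3|->4
Step 3: Attach original signs; sum ranks with positive sign and with negative sign.
W+ = 1 + 9 + 9 + 2.5 + 4 = 25.5
W- = 6 + 2.5 + 11 + 9 + 6 + 6 = 40.5
(Check: W+ + W- = 66 should equal n(n+1)/2 = 66.)
Step 4: Test statistic W = min(W+, W-) = 25.5.
Step 5: Ties in |d|, so use the tie-corrected normal approximation.
        E[W] = n(n+1)/4 = 11*12/4 = 33.
        Tie groups: |d|=2 (t=2), |d|=4 (t=3), |d|=5 (t=3); sum(t^3 - t) = 54.
        Var[W] = n(n+1)(2n+1)/24 - sum(t^3-t)/48 = 3036/24 - 54/48 = 125.375.
        z = (W - E[W]) / sqrt(Var[W]) = (25.5 - 33) / 11.1971 = -0.6698.
        Two-sided p = 2*Phi(z) = 0.502975.
Step 6: alpha = 0.1. fail to reject H0.

W+ = 25.5, W- = 40.5, W = min = 25.5, p = 0.502975, fail to reject H0.


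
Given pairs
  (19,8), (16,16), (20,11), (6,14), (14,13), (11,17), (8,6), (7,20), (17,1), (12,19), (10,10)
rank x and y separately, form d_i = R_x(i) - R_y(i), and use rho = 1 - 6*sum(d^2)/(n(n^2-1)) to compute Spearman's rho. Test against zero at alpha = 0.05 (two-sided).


Step 1: Rank x and y separately (midranks; no ties here).
rank(x): 19->10, 16->8, 20->11, 6->1, 14->7, 11->5, 8->3, 7->2, 17->9, 12->6, 10->4
rank(y): 8->3, 16->8, 11->5, 14->7, 13->6, 17->9, 6->2, 20->11, 1->1, 19->10, 10->4
Step 2: d_i = R_x(i) - R_y(i); compute d_i^2.
  (10-3)^2=49, (8-8)^2=0, (11-5)^2=36, (1-7)^2=36, (7-6)^2=1, (5-9)^2=16, (3-2)^2=1, (2-11)^2=81, (9-1)^2=64, (6-10)^2=16, (4-4)^2=0
sum(d^2) = 300.
Step 3: rho = 1 - 6*300 / (11*(11^2 - 1)) = 1 - 1800/1320 = -0.363636.
Step 4: Under H0, t = rho * sqrt((n-2)/(1-rho^2)) = -1.1711 ~ t(9).
Step 5: Two-sided p-value from the t-distribution with 9 df = 0.271638.
Step 6: alpha = 0.05. fail to reject H0.

rho = -0.3636, p = 0.271638, fail to reject H0 at alpha = 0.05.


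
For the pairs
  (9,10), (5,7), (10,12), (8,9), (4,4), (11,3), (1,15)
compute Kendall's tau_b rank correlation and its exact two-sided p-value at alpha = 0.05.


Step 1: Enumerate the 21 unordered pairs (i,j) with i<j and classify each by sign(x_j-x_i) * sign(y_j-y_i).
  (1,2):dx=-4,dy=-3->C; (1,3):dx=+1,dy=+2->C; (1,4):dx=-1,dy=-1->C; (1,5):dx=-5,dy=-6->C
  (1,6):dx=+2,dy=-7->D; (1,7):dx=-8,dy=+5->D; (2,3):dx=+5,dy=+5->C; (2,4):dx=+3,dy=+2->C
  (2,5):dx=-1,dy=-3->C; (2,6):dx=+6,dy=-4->D; (2,7):dx=-4,dy=+8->D; (3,4):dx=-2,dy=-3->C
  (3,5):dx=-6,dy=-8->C; (3,6):dx=+1,dy=-9->D; (3,7):dx=-9,dy=+3->D; (4,5):dx=-4,dy=-5->C
  (4,6):dx=+3,dy=-6->D; (4,7):dx=-7,dy=+6->D; (5,6):dx=+7,dy=-1->D; (5,7):dx=-3,dy=+11->D
  (6,7):dx=-10,dy=+12->D
Step 2: C = 10, D = 11, total pairs = 21.
Step 3: tau = (C - D)/(n(n-1)/2) = (10 - 11)/21 = -0.047619.
Step 4: Exact two-sided p-value (enumerate n! = 5040 permutations of y under H0): p = 1.000000.
Step 5: alpha = 0.05. fail to reject H0.

tau_b = -0.0476 (C=10, D=11), p = 1.000000, fail to reject H0.


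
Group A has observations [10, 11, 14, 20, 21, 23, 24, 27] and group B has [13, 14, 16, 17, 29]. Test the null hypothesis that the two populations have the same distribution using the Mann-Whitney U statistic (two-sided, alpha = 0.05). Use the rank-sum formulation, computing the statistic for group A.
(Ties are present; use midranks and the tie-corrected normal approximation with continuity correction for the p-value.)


Step 1: Combine and sort all 13 observations; assign midranks.
sorted (value, group): (10,X), (11,X), (13,Y), (14,X), (14,Y), (16,Y), (17,Y), (20,X), (21,X), (23,X), (24,X), (27,X), (29,Y)
ranks: 10->1, 11->2, 13->3, 14->4.5, 14->4.5, 16->6, 17->7, 20->8, 21->9, 23->10, 24->11, 27->12, 29->13
Step 2: Rank sum for X: R1 = 1 + 2 + 4.5 + 8 + 9 + 10 + 11 + 12 = 57.5.
Step 3: U_X = R1 - n1(n1+1)/2 = 57.5 - 8*9/2 = 57.5 - 36 = 21.5.
       U_Y = n1*n2 - U_X = 40 - 21.5 = 18.5.
Step 4: Ties are present, so use the tie-corrected normal approximation (with continuity correction) for the p-value.
Step 5: p-value = 0.883458; compare to alpha = 0.05. fail to reject H0.

U_X = 21.5, p = 0.883458, fail to reject H0 at alpha = 0.05.


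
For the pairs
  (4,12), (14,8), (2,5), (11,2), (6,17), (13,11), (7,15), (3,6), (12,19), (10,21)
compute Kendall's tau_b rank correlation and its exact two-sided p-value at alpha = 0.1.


Step 1: Enumerate the 45 unordered pairs (i,j) with i<j and classify each by sign(x_j-x_i) * sign(y_j-y_i).
  (1,2):dx=+10,dy=-4->D; (1,3):dx=-2,dy=-7->C; (1,4):dx=+7,dy=-10->D; (1,5):dx=+2,dy=+5->C
  (1,6):dx=+9,dy=-1->D; (1,7):dx=+3,dy=+3->C; (1,8):dx=-1,dy=-6->C; (1,9):dx=+8,dy=+7->C
  (1,10):dx=+6,dy=+9->C; (2,3):dx=-12,dy=-3->C; (2,4):dx=-3,dy=-6->C; (2,5):dx=-8,dy=+9->D
  (2,6):dx=-1,dy=+3->D; (2,7):dx=-7,dy=+7->D; (2,8):dx=-11,dy=-2->C; (2,9):dx=-2,dy=+11->D
  (2,10):dx=-4,dy=+13->D; (3,4):dx=+9,dy=-3->D; (3,5):dx=+4,dy=+12->C; (3,6):dx=+11,dy=+6->C
  (3,7):dx=+5,dy=+10->C; (3,8):dx=+1,dy=+1->C; (3,9):dx=+10,dy=+14->C; (3,10):dx=+8,dy=+16->C
  (4,5):dx=-5,dy=+15->D; (4,6):dx=+2,dy=+9->C; (4,7):dx=-4,dy=+13->D; (4,8):dx=-8,dy=+4->D
  (4,9):dx=+1,dy=+17->C; (4,10):dx=-1,dy=+19->D; (5,6):dx=+7,dy=-6->D; (5,7):dx=+1,dy=-2->D
  (5,8):dx=-3,dy=-11->C; (5,9):dx=+6,dy=+2->C; (5,10):dx=+4,dy=+4->C; (6,7):dx=-6,dy=+4->D
  (6,8):dx=-10,dy=-5->C; (6,9):dx=-1,dy=+8->D; (6,10):dx=-3,dy=+10->D; (7,8):dx=-4,dy=-9->C
  (7,9):dx=+5,dy=+4->C; (7,10):dx=+3,dy=+6->C; (8,9):dx=+9,dy=+13->C; (8,10):dx=+7,dy=+15->C
  (9,10):dx=-2,dy=+2->D
Step 2: C = 26, D = 19, total pairs = 45.
Step 3: tau = (C - D)/(n(n-1)/2) = (26 - 19)/45 = 0.155556.
Step 4: Exact two-sided p-value (enumerate n! = 3628800 permutations of y under H0): p = 0.600654.
Step 5: alpha = 0.1. fail to reject H0.

tau_b = 0.1556 (C=26, D=19), p = 0.600654, fail to reject H0.


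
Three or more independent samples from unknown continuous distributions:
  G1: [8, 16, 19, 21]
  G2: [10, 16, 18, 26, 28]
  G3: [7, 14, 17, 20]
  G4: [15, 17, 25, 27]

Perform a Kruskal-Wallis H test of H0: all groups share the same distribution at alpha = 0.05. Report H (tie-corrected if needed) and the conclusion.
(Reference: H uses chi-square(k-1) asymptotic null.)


Step 1: Combine all N = 17 observations and assign midranks.
sorted (value, group, rank): (7,G3,1), (8,G1,2), (10,G2,3), (14,G3,4), (15,G4,5), (16,G1,6.5), (16,G2,6.5), (17,G3,8.5), (17,G4,8.5), (18,G2,10), (19,G1,11), (20,G3,12), (21,G1,13), (25,G4,14), (26,G2,15), (27,G4,16), (28,G2,17)
Step 2: Sum ranks within each group.
R_1 = 32.5 (n_1 = 4)
R_2 = 51.5 (n_2 = 5)
R_3 = 25.5 (n_3 = 4)
R_4 = 43.5 (n_4 = 4)
Step 3: H = 12/(N(N+1)) * sum(R_i^2/n_i) - 3(N+1)
     = 12/(17*18) * (32.5^2/4 + 51.5^2/5 + 25.5^2/4 + 43.5^2/4) - 3*18
     = 0.039216 * 1430.14 - 54
     = 2.083824.
Step 4: Ties present; correction factor C = 1 - 12/(17^3 - 17) = 0.997549. Corrected H = 2.083824 / 0.997549 = 2.088943.
Step 5: Under H0, H ~ chi^2(3); p-value = 0.554153.
Step 6: alpha = 0.05. fail to reject H0.

H = 2.0889, df = 3, p = 0.554153, fail to reject H0.


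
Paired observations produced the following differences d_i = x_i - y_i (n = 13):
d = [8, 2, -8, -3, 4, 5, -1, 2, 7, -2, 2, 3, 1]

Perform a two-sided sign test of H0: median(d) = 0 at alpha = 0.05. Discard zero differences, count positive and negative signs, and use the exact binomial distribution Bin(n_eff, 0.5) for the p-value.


Step 1: Discard zero differences. Original n = 13; n_eff = number of nonzero differences = 13.
Nonzero differences (with sign): +8, +2, -8, -3, +4, +5, -1, +2, +7, -2, +2, +3, +1
Step 2: Count signs: positive = 9, negative = 4.
Step 3: Under H0: P(positive) = 0.5, so the number of positives S ~ Bin(13, 0.5).
Step 4: Two-sided exact p-value = sum of Bin(13,0.5) probabilities at or below the observed probability = 0.266846.
Step 5: alpha = 0.05. fail to reject H0.

n_eff = 13, pos = 9, neg = 4, p = 0.266846, fail to reject H0.


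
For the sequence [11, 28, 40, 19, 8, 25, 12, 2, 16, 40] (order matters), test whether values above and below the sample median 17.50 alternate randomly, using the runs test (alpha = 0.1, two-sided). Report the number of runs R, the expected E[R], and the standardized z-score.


Step 1: Compute median = 17.50; label A = above, B = below.
Labels in order: BAAABABBBA  (n_A = 5, n_B = 5)
Step 2: Count runs R = 6.
Step 3: Under H0 (random ordering), E[R] = 2*n_A*n_B/(n_A+n_B) + 1 = 2*5*5/10 + 1 = 6.0000.
        Var[R] = 2*n_A*n_B*(2*n_A*n_B - n_A - n_B) / ((n_A+n_B)^2 * (n_A+n_B-1)) = 2000/900 = 2.2222.
        SD[R] = 1.4907.
Step 4: R = E[R], so z = 0 with no continuity correction.
Step 5: Two-sided p-value via normal approximation = 2*(1 - Phi(|z|)) = 1.000000.
Step 6: alpha = 0.1. fail to reject H0.

R = 6, z = 0.0000, p = 1.000000, fail to reject H0.


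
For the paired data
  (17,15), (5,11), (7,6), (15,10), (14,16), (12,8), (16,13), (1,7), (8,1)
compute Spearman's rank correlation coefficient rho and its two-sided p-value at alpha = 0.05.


Step 1: Rank x and y separately (midranks; no ties here).
rank(x): 17->9, 5->2, 7->3, 15->7, 14->6, 12->5, 16->8, 1->1, 8->4
rank(y): 15->8, 11->6, 6->2, 10->5, 16->9, 8->4, 13->7, 7->3, 1->1
Step 2: d_i = R_x(i) - R_y(i); compute d_i^2.
  (9-8)^2=1, (2-6)^2=16, (3-2)^2=1, (7-5)^2=4, (6-9)^2=9, (5-4)^2=1, (8-7)^2=1, (1-3)^2=4, (4-1)^2=9
sum(d^2) = 46.
Step 3: rho = 1 - 6*46 / (9*(9^2 - 1)) = 1 - 276/720 = 0.616667.
Step 4: Under H0, t = rho * sqrt((n-2)/(1-rho^2)) = 2.0725 ~ t(7).
Step 5: Two-sided p-value from the t-distribution with 7 df = 0.076929.
Step 6: alpha = 0.05. fail to reject H0.

rho = 0.6167, p = 0.076929, fail to reject H0 at alpha = 0.05.


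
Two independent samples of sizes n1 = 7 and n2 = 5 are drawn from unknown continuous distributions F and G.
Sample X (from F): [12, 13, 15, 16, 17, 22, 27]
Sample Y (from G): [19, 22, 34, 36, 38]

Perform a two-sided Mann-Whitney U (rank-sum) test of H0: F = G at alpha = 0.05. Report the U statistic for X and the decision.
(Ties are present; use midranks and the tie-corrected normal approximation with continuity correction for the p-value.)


Step 1: Combine and sort all 12 observations; assign midranks.
sorted (value, group): (12,X), (13,X), (15,X), (16,X), (17,X), (19,Y), (22,X), (22,Y), (27,X), (34,Y), (36,Y), (38,Y)
ranks: 12->1, 13->2, 15->3, 16->4, 17->5, 19->6, 22->7.5, 22->7.5, 27->9, 34->10, 36->11, 38->12
Step 2: Rank sum for X: R1 = 1 + 2 + 3 + 4 + 5 + 7.5 + 9 = 31.5.
Step 3: U_X = R1 - n1(n1+1)/2 = 31.5 - 7*8/2 = 31.5 - 28 = 3.5.
       U_Y = n1*n2 - U_X = 35 - 3.5 = 31.5.
Step 4: Ties are present, so use the tie-corrected normal approximation (with continuity correction) for the p-value.
Step 5: p-value = 0.028075; compare to alpha = 0.05. reject H0.

U_X = 3.5, p = 0.028075, reject H0 at alpha = 0.05.


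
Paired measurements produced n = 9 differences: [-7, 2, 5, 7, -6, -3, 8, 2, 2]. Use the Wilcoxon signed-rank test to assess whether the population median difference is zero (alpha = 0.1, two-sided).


Step 1: Drop any zero differences (none here) and take |d_i|.
|d| = [7, 2, 5, 7, 6, 3, 8, 2, 2]
Step 2: Midrank |d_i| (ties get averaged ranks).
ranks: |7|->7.5, |2|->2, |5|->5, |7|->7.5, |6|->6, |3|->4, |8|->9, |2|->2, |2|->2
Step 3: Attach original signs; sum ranks with positive sign and with negative sign.
W+ = 2 + 5 + 7.5 + 9 + 2 + 2 = 27.5
W- = 7.5 + 6 + 4 = 17.5
(Check: W+ + W- = 45 should equal n(n+1)/2 = 45.)
Step 4: Test statistic W = min(W+, W-) = 17.5.
Step 5: Ties in |d|, so use the tie-corrected normal approximation.
        E[W] = n(n+1)/4 = 9*10/4 = 22.5.
        Tie groups: |d|=2 (t=3), |d|=7 (t=2); sum(t^3 - t) = 30.
        Var[W] = n(n+1)(2n+1)/24 - sum(t^3-t)/48 = 1710/24 - 30/48 = 70.625.
        z = (W - E[W]) / sqrt(Var[W]) = (17.5 - 22.5) / 8.4039 = -0.5950.
        Two-sided p = 2*Phi(z) = 0.551867.
Step 6: alpha = 0.1. fail to reject H0.

W+ = 27.5, W- = 17.5, W = min = 17.5, p = 0.551867, fail to reject H0.


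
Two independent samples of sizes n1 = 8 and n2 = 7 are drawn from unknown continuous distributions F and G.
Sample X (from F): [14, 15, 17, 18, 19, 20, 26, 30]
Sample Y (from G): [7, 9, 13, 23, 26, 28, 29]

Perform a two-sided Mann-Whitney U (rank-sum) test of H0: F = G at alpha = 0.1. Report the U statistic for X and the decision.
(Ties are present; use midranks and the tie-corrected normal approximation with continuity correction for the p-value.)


Step 1: Combine and sort all 15 observations; assign midranks.
sorted (value, group): (7,Y), (9,Y), (13,Y), (14,X), (15,X), (17,X), (18,X), (19,X), (20,X), (23,Y), (26,X), (26,Y), (28,Y), (29,Y), (30,X)
ranks: 7->1, 9->2, 13->3, 14->4, 15->5, 17->6, 18->7, 19->8, 20->9, 23->10, 26->11.5, 26->11.5, 28->13, 29->14, 30->15
Step 2: Rank sum for X: R1 = 4 + 5 + 6 + 7 + 8 + 9 + 11.5 + 15 = 65.5.
Step 3: U_X = R1 - n1(n1+1)/2 = 65.5 - 8*9/2 = 65.5 - 36 = 29.5.
       U_Y = n1*n2 - U_X = 56 - 29.5 = 26.5.
Step 4: Ties are present, so use the tie-corrected normal approximation (with continuity correction) for the p-value.
Step 5: p-value = 0.907786; compare to alpha = 0.1. fail to reject H0.

U_X = 29.5, p = 0.907786, fail to reject H0 at alpha = 0.1.


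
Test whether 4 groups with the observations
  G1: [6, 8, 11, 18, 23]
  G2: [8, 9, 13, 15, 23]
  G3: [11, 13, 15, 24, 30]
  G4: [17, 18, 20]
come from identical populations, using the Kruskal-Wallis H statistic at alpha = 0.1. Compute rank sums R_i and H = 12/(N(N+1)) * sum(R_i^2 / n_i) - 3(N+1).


Step 1: Combine all N = 18 observations and assign midranks.
sorted (value, group, rank): (6,G1,1), (8,G1,2.5), (8,G2,2.5), (9,G2,4), (11,G1,5.5), (11,G3,5.5), (13,G2,7.5), (13,G3,7.5), (15,G2,9.5), (15,G3,9.5), (17,G4,11), (18,G1,12.5), (18,G4,12.5), (20,G4,14), (23,G1,15.5), (23,G2,15.5), (24,G3,17), (30,G3,18)
Step 2: Sum ranks within each group.
R_1 = 37 (n_1 = 5)
R_2 = 39 (n_2 = 5)
R_3 = 57.5 (n_3 = 5)
R_4 = 37.5 (n_4 = 3)
Step 3: H = 12/(N(N+1)) * sum(R_i^2/n_i) - 3(N+1)
     = 12/(18*19) * (37^2/5 + 39^2/5 + 57.5^2/5 + 37.5^2/3) - 3*19
     = 0.035088 * 1708 - 57
     = 2.929825.
Step 4: Ties present; correction factor C = 1 - 36/(18^3 - 18) = 0.993808. Corrected H = 2.929825 / 0.993808 = 2.948079.
Step 5: Under H0, H ~ chi^2(3); p-value = 0.399700.
Step 6: alpha = 0.1. fail to reject H0.

H = 2.9481, df = 3, p = 0.399700, fail to reject H0.


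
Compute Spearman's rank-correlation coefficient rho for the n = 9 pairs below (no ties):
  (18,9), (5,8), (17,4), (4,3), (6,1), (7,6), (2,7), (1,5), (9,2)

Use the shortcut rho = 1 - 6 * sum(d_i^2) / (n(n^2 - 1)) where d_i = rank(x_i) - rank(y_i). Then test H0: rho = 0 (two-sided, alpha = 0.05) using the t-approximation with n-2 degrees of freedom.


Step 1: Rank x and y separately (midranks; no ties here).
rank(x): 18->9, 5->4, 17->8, 4->3, 6->5, 7->6, 2->2, 1->1, 9->7
rank(y): 9->9, 8->8, 4->4, 3->3, 1->1, 6->6, 7->7, 5->5, 2->2
Step 2: d_i = R_x(i) - R_y(i); compute d_i^2.
  (9-9)^2=0, (4-8)^2=16, (8-4)^2=16, (3-3)^2=0, (5-1)^2=16, (6-6)^2=0, (2-7)^2=25, (1-5)^2=16, (7-2)^2=25
sum(d^2) = 114.
Step 3: rho = 1 - 6*114 / (9*(9^2 - 1)) = 1 - 684/720 = 0.050000.
Step 4: Under H0, t = rho * sqrt((n-2)/(1-rho^2)) = 0.1325 ~ t(7).
Step 5: Two-sided p-value from the t-distribution with 7 df = 0.898353.
Step 6: alpha = 0.05. fail to reject H0.

rho = 0.0500, p = 0.898353, fail to reject H0 at alpha = 0.05.


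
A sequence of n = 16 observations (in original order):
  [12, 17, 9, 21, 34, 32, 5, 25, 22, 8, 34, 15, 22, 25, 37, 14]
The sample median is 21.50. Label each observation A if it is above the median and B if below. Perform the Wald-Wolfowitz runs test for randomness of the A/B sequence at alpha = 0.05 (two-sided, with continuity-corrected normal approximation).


Step 1: Compute median = 21.50; label A = above, B = below.
Labels in order: BBBBAABAABABAAAB  (n_A = 8, n_B = 8)
Step 2: Count runs R = 9.
Step 3: Under H0 (random ordering), E[R] = 2*n_A*n_B/(n_A+n_B) + 1 = 2*8*8/16 + 1 = 9.0000.
        Var[R] = 2*n_A*n_B*(2*n_A*n_B - n_A - n_B) / ((n_A+n_B)^2 * (n_A+n_B-1)) = 14336/3840 = 3.7333.
        SD[R] = 1.9322.
Step 4: R = E[R], so z = 0 with no continuity correction.
Step 5: Two-sided p-value via normal approximation = 2*(1 - Phi(|z|)) = 1.000000.
Step 6: alpha = 0.05. fail to reject H0.

R = 9, z = 0.0000, p = 1.000000, fail to reject H0.


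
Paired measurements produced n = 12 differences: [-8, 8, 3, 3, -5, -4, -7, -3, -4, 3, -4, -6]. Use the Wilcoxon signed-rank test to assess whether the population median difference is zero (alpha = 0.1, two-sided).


Step 1: Drop any zero differences (none here) and take |d_i|.
|d| = [8, 8, 3, 3, 5, 4, 7, 3, 4, 3, 4, 6]
Step 2: Midrank |d_i| (ties get averaged ranks).
ranks: |8|->11.5, |8|->11.5, |3|->2.5, |3|->2.5, |5|->8, |4|->6, |7|->10, |3|->2.5, |4|->6, |3|->2.5, |4|->6, |6|->9
Step 3: Attach original signs; sum ranks with positive sign and with negative sign.
W+ = 11.5 + 2.5 + 2.5 + 2.5 = 19
W- = 11.5 + 8 + 6 + 10 + 2.5 + 6 + 6 + 9 = 59
(Check: W+ + W- = 78 should equal n(n+1)/2 = 78.)
Step 4: Test statistic W = min(W+, W-) = 19.
Step 5: Ties in |d|, so use the tie-corrected normal approximation.
        E[W] = n(n+1)/4 = 12*13/4 = 39.
        Tie groups: |d|=3 (t=4), |d|=4 (t=3), |d|=8 (t=2); sum(t^3 - t) = 90.
        Var[W] = n(n+1)(2n+1)/24 - sum(t^3-t)/48 = 3900/24 - 90/48 = 160.625.
        z = (W - E[W]) / sqrt(Var[W]) = (19 - 39) / 12.6738 = -1.5781.
        Two-sided p = 2*Phi(z) = 0.114552.
Step 6: alpha = 0.1. fail to reject H0.

W+ = 19, W- = 59, W = min = 19, p = 0.114552, fail to reject H0.


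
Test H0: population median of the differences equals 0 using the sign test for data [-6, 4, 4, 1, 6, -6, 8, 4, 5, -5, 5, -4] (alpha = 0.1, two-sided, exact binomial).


Step 1: Discard zero differences. Original n = 12; n_eff = number of nonzero differences = 12.
Nonzero differences (with sign): -6, +4, +4, +1, +6, -6, +8, +4, +5, -5, +5, -4
Step 2: Count signs: positive = 8, negative = 4.
Step 3: Under H0: P(positive) = 0.5, so the number of positives S ~ Bin(12, 0.5).
Step 4: Two-sided exact p-value = sum of Bin(12,0.5) probabilities at or below the observed probability = 0.387695.
Step 5: alpha = 0.1. fail to reject H0.

n_eff = 12, pos = 8, neg = 4, p = 0.387695, fail to reject H0.


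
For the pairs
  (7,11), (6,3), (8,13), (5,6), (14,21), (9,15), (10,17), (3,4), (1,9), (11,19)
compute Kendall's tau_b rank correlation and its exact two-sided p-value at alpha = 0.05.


Step 1: Enumerate the 45 unordered pairs (i,j) with i<j and classify each by sign(x_j-x_i) * sign(y_j-y_i).
  (1,2):dx=-1,dy=-8->C; (1,3):dx=+1,dy=+2->C; (1,4):dx=-2,dy=-5->C; (1,5):dx=+7,dy=+10->C
  (1,6):dx=+2,dy=+4->C; (1,7):dx=+3,dy=+6->C; (1,8):dx=-4,dy=-7->C; (1,9):dx=-6,dy=-2->C
  (1,10):dx=+4,dy=+8->C; (2,3):dx=+2,dy=+10->C; (2,4):dx=-1,dy=+3->D; (2,5):dx=+8,dy=+18->C
  (2,6):dx=+3,dy=+12->C; (2,7):dx=+4,dy=+14->C; (2,8):dx=-3,dy=+1->D; (2,9):dx=-5,dy=+6->D
  (2,10):dx=+5,dy=+16->C; (3,4):dx=-3,dy=-7->C; (3,5):dx=+6,dy=+8->C; (3,6):dx=+1,dy=+2->C
  (3,7):dx=+2,dy=+4->C; (3,8):dx=-5,dy=-9->C; (3,9):dx=-7,dy=-4->C; (3,10):dx=+3,dy=+6->C
  (4,5):dx=+9,dy=+15->C; (4,6):dx=+4,dy=+9->C; (4,7):dx=+5,dy=+11->C; (4,8):dx=-2,dy=-2->C
  (4,9):dx=-4,dy=+3->D; (4,10):dx=+6,dy=+13->C; (5,6):dx=-5,dy=-6->C; (5,7):dx=-4,dy=-4->C
  (5,8):dx=-11,dy=-17->C; (5,9):dx=-13,dy=-12->C; (5,10):dx=-3,dy=-2->C; (6,7):dx=+1,dy=+2->C
  (6,8):dx=-6,dy=-11->C; (6,9):dx=-8,dy=-6->C; (6,10):dx=+2,dy=+4->C; (7,8):dx=-7,dy=-13->C
  (7,9):dx=-9,dy=-8->C; (7,10):dx=+1,dy=+2->C; (8,9):dx=-2,dy=+5->D; (8,10):dx=+8,dy=+15->C
  (9,10):dx=+10,dy=+10->C
Step 2: C = 40, D = 5, total pairs = 45.
Step 3: tau = (C - D)/(n(n-1)/2) = (40 - 5)/45 = 0.777778.
Step 4: Exact two-sided p-value (enumerate n! = 3628800 permutations of y under H0): p = 0.000946.
Step 5: alpha = 0.05. reject H0.

tau_b = 0.7778 (C=40, D=5), p = 0.000946, reject H0.


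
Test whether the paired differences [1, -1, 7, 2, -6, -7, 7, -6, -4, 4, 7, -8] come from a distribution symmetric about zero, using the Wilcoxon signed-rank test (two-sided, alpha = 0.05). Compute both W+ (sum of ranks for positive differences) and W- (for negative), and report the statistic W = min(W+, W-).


Step 1: Drop any zero differences (none here) and take |d_i|.
|d| = [1, 1, 7, 2, 6, 7, 7, 6, 4, 4, 7, 8]
Step 2: Midrank |d_i| (ties get averaged ranks).
ranks: |1|->1.5, |1|->1.5, |7|->9.5, |2|->3, |6|->6.5, |7|->9.5, |7|->9.5, |6|->6.5, |4|->4.5, |4|->4.5, |7|->9.5, |8|->12
Step 3: Attach original signs; sum ranks with positive sign and with negative sign.
W+ = 1.5 + 9.5 + 3 + 9.5 + 4.5 + 9.5 = 37.5
W- = 1.5 + 6.5 + 9.5 + 6.5 + 4.5 + 12 = 40.5
(Check: W+ + W- = 78 should equal n(n+1)/2 = 78.)
Step 4: Test statistic W = min(W+, W-) = 37.5.
Step 5: Ties in |d|, so use the tie-corrected normal approximation.
        E[W] = n(n+1)/4 = 12*13/4 = 39.
        Tie groups: |d|=1 (t=2), |d|=4 (t=2), |d|=6 (t=2), |d|=7 (t=4); sum(t^3 - t) = 78.
        Var[W] = n(n+1)(2n+1)/24 - sum(t^3-t)/48 = 3900/24 - 78/48 = 160.875.
        z = (W - E[W]) / sqrt(Var[W]) = (37.5 - 39) / 12.6837 = -0.1183.
        Two-sided p = 2*Phi(z) = 0.905860.
Step 6: alpha = 0.05. fail to reject H0.

W+ = 37.5, W- = 40.5, W = min = 37.5, p = 0.905860, fail to reject H0.


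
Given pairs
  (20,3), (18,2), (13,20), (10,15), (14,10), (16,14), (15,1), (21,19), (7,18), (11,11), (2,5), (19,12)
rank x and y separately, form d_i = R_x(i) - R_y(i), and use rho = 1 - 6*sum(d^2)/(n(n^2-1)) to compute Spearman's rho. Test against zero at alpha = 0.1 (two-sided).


Step 1: Rank x and y separately (midranks; no ties here).
rank(x): 20->11, 18->9, 13->5, 10->3, 14->6, 16->8, 15->7, 21->12, 7->2, 11->4, 2->1, 19->10
rank(y): 3->3, 2->2, 20->12, 15->9, 10->5, 14->8, 1->1, 19->11, 18->10, 11->6, 5->4, 12->7
Step 2: d_i = R_x(i) - R_y(i); compute d_i^2.
  (11-3)^2=64, (9-2)^2=49, (5-12)^2=49, (3-9)^2=36, (6-5)^2=1, (8-8)^2=0, (7-1)^2=36, (12-11)^2=1, (2-10)^2=64, (4-6)^2=4, (1-4)^2=9, (10-7)^2=9
sum(d^2) = 322.
Step 3: rho = 1 - 6*322 / (12*(12^2 - 1)) = 1 - 1932/1716 = -0.125874.
Step 4: Under H0, t = rho * sqrt((n-2)/(1-rho^2)) = -0.4012 ~ t(10).
Step 5: Two-sided p-value from the t-distribution with 10 df = 0.696683.
Step 6: alpha = 0.1. fail to reject H0.

rho = -0.1259, p = 0.696683, fail to reject H0 at alpha = 0.1.


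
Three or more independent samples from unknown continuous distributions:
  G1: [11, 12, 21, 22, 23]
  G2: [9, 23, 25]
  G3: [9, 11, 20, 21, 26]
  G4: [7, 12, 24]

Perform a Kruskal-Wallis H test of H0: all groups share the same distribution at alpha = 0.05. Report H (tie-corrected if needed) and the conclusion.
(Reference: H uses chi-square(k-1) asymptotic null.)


Step 1: Combine all N = 16 observations and assign midranks.
sorted (value, group, rank): (7,G4,1), (9,G2,2.5), (9,G3,2.5), (11,G1,4.5), (11,G3,4.5), (12,G1,6.5), (12,G4,6.5), (20,G3,8), (21,G1,9.5), (21,G3,9.5), (22,G1,11), (23,G1,12.5), (23,G2,12.5), (24,G4,14), (25,G2,15), (26,G3,16)
Step 2: Sum ranks within each group.
R_1 = 44 (n_1 = 5)
R_2 = 30 (n_2 = 3)
R_3 = 40.5 (n_3 = 5)
R_4 = 21.5 (n_4 = 3)
Step 3: H = 12/(N(N+1)) * sum(R_i^2/n_i) - 3(N+1)
     = 12/(16*17) * (44^2/5 + 30^2/3 + 40.5^2/5 + 21.5^2/3) - 3*17
     = 0.044118 * 1169.33 - 51
     = 0.588235.
Step 4: Ties present; correction factor C = 1 - 30/(16^3 - 16) = 0.992647. Corrected H = 0.588235 / 0.992647 = 0.592593.
Step 5: Under H0, H ~ chi^2(3); p-value = 0.898126.
Step 6: alpha = 0.05. fail to reject H0.

H = 0.5926, df = 3, p = 0.898126, fail to reject H0.


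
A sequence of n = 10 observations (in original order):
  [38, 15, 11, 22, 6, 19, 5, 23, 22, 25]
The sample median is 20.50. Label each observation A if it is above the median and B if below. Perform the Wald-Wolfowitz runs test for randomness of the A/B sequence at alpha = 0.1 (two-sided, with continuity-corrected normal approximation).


Step 1: Compute median = 20.50; label A = above, B = below.
Labels in order: ABBABBBAAA  (n_A = 5, n_B = 5)
Step 2: Count runs R = 5.
Step 3: Under H0 (random ordering), E[R] = 2*n_A*n_B/(n_A+n_B) + 1 = 2*5*5/10 + 1 = 6.0000.
        Var[R] = 2*n_A*n_B*(2*n_A*n_B - n_A - n_B) / ((n_A+n_B)^2 * (n_A+n_B-1)) = 2000/900 = 2.2222.
        SD[R] = 1.4907.
Step 4: Continuity-corrected z = (R + 0.5 - E[R]) / SD[R] = (5 + 0.5 - 6.0000) / 1.4907 = -0.3354.
Step 5: Two-sided p-value via normal approximation = 2*(1 - Phi(|z|)) = 0.737316.
Step 6: alpha = 0.1. fail to reject H0.

R = 5, z = -0.3354, p = 0.737316, fail to reject H0.


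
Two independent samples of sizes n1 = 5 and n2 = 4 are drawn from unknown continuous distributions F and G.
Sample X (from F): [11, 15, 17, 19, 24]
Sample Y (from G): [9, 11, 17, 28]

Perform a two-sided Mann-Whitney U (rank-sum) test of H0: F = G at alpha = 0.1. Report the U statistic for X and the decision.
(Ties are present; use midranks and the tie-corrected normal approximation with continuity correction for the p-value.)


Step 1: Combine and sort all 9 observations; assign midranks.
sorted (value, group): (9,Y), (11,X), (11,Y), (15,X), (17,X), (17,Y), (19,X), (24,X), (28,Y)
ranks: 9->1, 11->2.5, 11->2.5, 15->4, 17->5.5, 17->5.5, 19->7, 24->8, 28->9
Step 2: Rank sum for X: R1 = 2.5 + 4 + 5.5 + 7 + 8 = 27.
Step 3: U_X = R1 - n1(n1+1)/2 = 27 - 5*6/2 = 27 - 15 = 12.
       U_Y = n1*n2 - U_X = 20 - 12 = 8.
Step 4: Ties are present, so use the tie-corrected normal approximation (with continuity correction) for the p-value.
Step 5: p-value = 0.710992; compare to alpha = 0.1. fail to reject H0.

U_X = 12, p = 0.710992, fail to reject H0 at alpha = 0.1.


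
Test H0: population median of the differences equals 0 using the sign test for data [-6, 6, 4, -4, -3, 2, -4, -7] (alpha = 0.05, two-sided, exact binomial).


Step 1: Discard zero differences. Original n = 8; n_eff = number of nonzero differences = 8.
Nonzero differences (with sign): -6, +6, +4, -4, -3, +2, -4, -7
Step 2: Count signs: positive = 3, negative = 5.
Step 3: Under H0: P(positive) = 0.5, so the number of positives S ~ Bin(8, 0.5).
Step 4: Two-sided exact p-value = sum of Bin(8,0.5) probabilities at or below the observed probability = 0.726562.
Step 5: alpha = 0.05. fail to reject H0.

n_eff = 8, pos = 3, neg = 5, p = 0.726562, fail to reject H0.


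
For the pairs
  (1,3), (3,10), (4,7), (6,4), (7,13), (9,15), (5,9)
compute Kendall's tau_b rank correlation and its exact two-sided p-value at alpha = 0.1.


Step 1: Enumerate the 21 unordered pairs (i,j) with i<j and classify each by sign(x_j-x_i) * sign(y_j-y_i).
  (1,2):dx=+2,dy=+7->C; (1,3):dx=+3,dy=+4->C; (1,4):dx=+5,dy=+1->C; (1,5):dx=+6,dy=+10->C
  (1,6):dx=+8,dy=+12->C; (1,7):dx=+4,dy=+6->C; (2,3):dx=+1,dy=-3->D; (2,4):dx=+3,dy=-6->D
  (2,5):dx=+4,dy=+3->C; (2,6):dx=+6,dy=+5->C; (2,7):dx=+2,dy=-1->D; (3,4):dx=+2,dy=-3->D
  (3,5):dx=+3,dy=+6->C; (3,6):dx=+5,dy=+8->C; (3,7):dx=+1,dy=+2->C; (4,5):dx=+1,dy=+9->C
  (4,6):dx=+3,dy=+11->C; (4,7):dx=-1,dy=+5->D; (5,6):dx=+2,dy=+2->C; (5,7):dx=-2,dy=-4->C
  (6,7):dx=-4,dy=-6->C
Step 2: C = 16, D = 5, total pairs = 21.
Step 3: tau = (C - D)/(n(n-1)/2) = (16 - 5)/21 = 0.523810.
Step 4: Exact two-sided p-value (enumerate n! = 5040 permutations of y under H0): p = 0.136111.
Step 5: alpha = 0.1. fail to reject H0.

tau_b = 0.5238 (C=16, D=5), p = 0.136111, fail to reject H0.


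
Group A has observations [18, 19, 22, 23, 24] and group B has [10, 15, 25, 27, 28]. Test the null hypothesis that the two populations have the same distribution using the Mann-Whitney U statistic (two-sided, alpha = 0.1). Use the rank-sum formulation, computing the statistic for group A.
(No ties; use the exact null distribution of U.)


Step 1: Combine and sort all 10 observations; assign midranks.
sorted (value, group): (10,Y), (15,Y), (18,X), (19,X), (22,X), (23,X), (24,X), (25,Y), (27,Y), (28,Y)
ranks: 10->1, 15->2, 18->3, 19->4, 22->5, 23->6, 24->7, 25->8, 27->9, 28->10
Step 2: Rank sum for X: R1 = 3 + 4 + 5 + 6 + 7 = 25.
Step 3: U_X = R1 - n1(n1+1)/2 = 25 - 5*6/2 = 25 - 15 = 10.
       U_Y = n1*n2 - U_X = 25 - 10 = 15.
Step 4: No ties, so the exact null distribution of U (based on enumerating the C(10,5) = 252 equally likely rank assignments) gives the two-sided p-value.
Step 5: p-value = 0.690476; compare to alpha = 0.1. fail to reject H0.

U_X = 10, p = 0.690476, fail to reject H0 at alpha = 0.1.


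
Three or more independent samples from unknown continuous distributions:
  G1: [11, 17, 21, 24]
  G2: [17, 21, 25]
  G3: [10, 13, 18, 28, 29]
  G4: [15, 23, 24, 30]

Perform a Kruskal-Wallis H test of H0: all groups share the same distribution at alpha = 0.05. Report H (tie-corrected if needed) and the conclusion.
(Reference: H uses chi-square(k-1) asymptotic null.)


Step 1: Combine all N = 16 observations and assign midranks.
sorted (value, group, rank): (10,G3,1), (11,G1,2), (13,G3,3), (15,G4,4), (17,G1,5.5), (17,G2,5.5), (18,G3,7), (21,G1,8.5), (21,G2,8.5), (23,G4,10), (24,G1,11.5), (24,G4,11.5), (25,G2,13), (28,G3,14), (29,G3,15), (30,G4,16)
Step 2: Sum ranks within each group.
R_1 = 27.5 (n_1 = 4)
R_2 = 27 (n_2 = 3)
R_3 = 40 (n_3 = 5)
R_4 = 41.5 (n_4 = 4)
Step 3: H = 12/(N(N+1)) * sum(R_i^2/n_i) - 3(N+1)
     = 12/(16*17) * (27.5^2/4 + 27^2/3 + 40^2/5 + 41.5^2/4) - 3*17
     = 0.044118 * 1182.62 - 51
     = 1.174632.
Step 4: Ties present; correction factor C = 1 - 18/(16^3 - 16) = 0.995588. Corrected H = 1.174632 / 0.995588 = 1.179838.
Step 5: Under H0, H ~ chi^2(3); p-value = 0.757844.
Step 6: alpha = 0.05. fail to reject H0.

H = 1.1798, df = 3, p = 0.757844, fail to reject H0.


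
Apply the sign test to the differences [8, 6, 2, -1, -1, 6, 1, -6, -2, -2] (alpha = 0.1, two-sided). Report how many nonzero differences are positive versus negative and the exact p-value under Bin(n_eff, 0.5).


Step 1: Discard zero differences. Original n = 10; n_eff = number of nonzero differences = 10.
Nonzero differences (with sign): +8, +6, +2, -1, -1, +6, +1, -6, -2, -2
Step 2: Count signs: positive = 5, negative = 5.
Step 3: Under H0: P(positive) = 0.5, so the number of positives S ~ Bin(10, 0.5).
Step 4: Two-sided exact p-value = sum of Bin(10,0.5) probabilities at or below the observed probability = 1.000000.
Step 5: alpha = 0.1. fail to reject H0.

n_eff = 10, pos = 5, neg = 5, p = 1.000000, fail to reject H0.


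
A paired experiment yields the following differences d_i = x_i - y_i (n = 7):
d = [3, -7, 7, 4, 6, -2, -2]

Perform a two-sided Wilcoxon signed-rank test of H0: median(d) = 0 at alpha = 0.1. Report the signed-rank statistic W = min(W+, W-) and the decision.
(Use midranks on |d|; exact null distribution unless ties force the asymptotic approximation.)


Step 1: Drop any zero differences (none here) and take |d_i|.
|d| = [3, 7, 7, 4, 6, 2, 2]
Step 2: Midrank |d_i| (ties get averaged ranks).
ranks: |3|->3, |7|->6.5, |7|->6.5, |4|->4, |6|->5, |2|->1.5, |2|->1.5
Step 3: Attach original signs; sum ranks with positive sign and with negative sign.
W+ = 3 + 6.5 + 4 + 5 = 18.5
W- = 6.5 + 1.5 + 1.5 = 9.5
(Check: W+ + W- = 28 should equal n(n+1)/2 = 28.)
Step 4: Test statistic W = min(W+, W-) = 9.5.
Step 5: Ties in |d|, so use the tie-corrected normal approximation.
        E[W] = n(n+1)/4 = 7*8/4 = 14.
        Tie groups: |d|=2 (t=2), |d|=7 (t=2); sum(t^3 - t) = 12.
        Var[W] = n(n+1)(2n+1)/24 - sum(t^3-t)/48 = 840/24 - 12/48 = 34.75.
        z = (W - E[W]) / sqrt(Var[W]) = (9.5 - 14) / 5.8949 = -0.7634.
        Two-sided p = 2*Phi(z) = 0.445243.
Step 6: alpha = 0.1. fail to reject H0.

W+ = 18.5, W- = 9.5, W = min = 9.5, p = 0.445243, fail to reject H0.


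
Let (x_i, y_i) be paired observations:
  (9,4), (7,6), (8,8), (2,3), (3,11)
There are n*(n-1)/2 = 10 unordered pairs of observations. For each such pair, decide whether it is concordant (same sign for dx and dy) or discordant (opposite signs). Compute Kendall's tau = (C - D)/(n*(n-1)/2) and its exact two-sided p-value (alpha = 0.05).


Step 1: Enumerate the 10 unordered pairs (i,j) with i<j and classify each by sign(x_j-x_i) * sign(y_j-y_i).
  (1,2):dx=-2,dy=+2->D; (1,3):dx=-1,dy=+4->D; (1,4):dx=-7,dy=-1->C; (1,5):dx=-6,dy=+7->D
  (2,3):dx=+1,dy=+2->C; (2,4):dx=-5,dy=-3->C; (2,5):dx=-4,dy=+5->D; (3,4):dx=-6,dy=-5->C
  (3,5):dx=-5,dy=+3->D; (4,5):dx=+1,dy=+8->C
Step 2: C = 5, D = 5, total pairs = 10.
Step 3: tau = (C - D)/(n(n-1)/2) = (5 - 5)/10 = 0.000000.
Step 4: Exact two-sided p-value (enumerate n! = 120 permutations of y under H0): p = 1.000000.
Step 5: alpha = 0.05. fail to reject H0.

tau_b = 0.0000 (C=5, D=5), p = 1.000000, fail to reject H0.


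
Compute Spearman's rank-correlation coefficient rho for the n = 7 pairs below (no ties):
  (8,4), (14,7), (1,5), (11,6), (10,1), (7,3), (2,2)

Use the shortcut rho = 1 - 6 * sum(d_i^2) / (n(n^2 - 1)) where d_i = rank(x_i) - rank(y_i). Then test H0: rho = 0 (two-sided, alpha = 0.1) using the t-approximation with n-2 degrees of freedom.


Step 1: Rank x and y separately (midranks; no ties here).
rank(x): 8->4, 14->7, 1->1, 11->6, 10->5, 7->3, 2->2
rank(y): 4->4, 7->7, 5->5, 6->6, 1->1, 3->3, 2->2
Step 2: d_i = R_x(i) - R_y(i); compute d_i^2.
  (4-4)^2=0, (7-7)^2=0, (1-5)^2=16, (6-6)^2=0, (5-1)^2=16, (3-3)^2=0, (2-2)^2=0
sum(d^2) = 32.
Step 3: rho = 1 - 6*32 / (7*(7^2 - 1)) = 1 - 192/336 = 0.428571.
Step 4: Under H0, t = rho * sqrt((n-2)/(1-rho^2)) = 1.0607 ~ t(5).
Step 5: Two-sided p-value from the t-distribution with 5 df = 0.337368.
Step 6: alpha = 0.1. fail to reject H0.

rho = 0.4286, p = 0.337368, fail to reject H0 at alpha = 0.1.


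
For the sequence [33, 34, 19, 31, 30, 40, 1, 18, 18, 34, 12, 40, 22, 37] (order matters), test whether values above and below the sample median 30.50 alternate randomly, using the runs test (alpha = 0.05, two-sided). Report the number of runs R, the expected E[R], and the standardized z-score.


Step 1: Compute median = 30.50; label A = above, B = below.
Labels in order: AABABABBBABABA  (n_A = 7, n_B = 7)
Step 2: Count runs R = 11.
Step 3: Under H0 (random ordering), E[R] = 2*n_A*n_B/(n_A+n_B) + 1 = 2*7*7/14 + 1 = 8.0000.
        Var[R] = 2*n_A*n_B*(2*n_A*n_B - n_A - n_B) / ((n_A+n_B)^2 * (n_A+n_B-1)) = 8232/2548 = 3.2308.
        SD[R] = 1.7974.
Step 4: Continuity-corrected z = (R - 0.5 - E[R]) / SD[R] = (11 - 0.5 - 8.0000) / 1.7974 = 1.3909.
Step 5: Two-sided p-value via normal approximation = 2*(1 - Phi(|z|)) = 0.164264.
Step 6: alpha = 0.05. fail to reject H0.

R = 11, z = 1.3909, p = 0.164264, fail to reject H0.


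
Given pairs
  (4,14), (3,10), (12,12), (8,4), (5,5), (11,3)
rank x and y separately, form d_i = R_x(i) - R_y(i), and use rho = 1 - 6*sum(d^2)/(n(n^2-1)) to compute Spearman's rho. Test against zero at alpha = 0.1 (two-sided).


Step 1: Rank x and y separately (midranks; no ties here).
rank(x): 4->2, 3->1, 12->6, 8->4, 5->3, 11->5
rank(y): 14->6, 10->4, 12->5, 4->2, 5->3, 3->1
Step 2: d_i = R_x(i) - R_y(i); compute d_i^2.
  (2-6)^2=16, (1-4)^2=9, (6-5)^2=1, (4-2)^2=4, (3-3)^2=0, (5-1)^2=16
sum(d^2) = 46.
Step 3: rho = 1 - 6*46 / (6*(6^2 - 1)) = 1 - 276/210 = -0.314286.
Step 4: Under H0, t = rho * sqrt((n-2)/(1-rho^2)) = -0.6621 ~ t(4).
Step 5: Two-sided p-value from the t-distribution with 4 df = 0.544093.
Step 6: alpha = 0.1. fail to reject H0.

rho = -0.3143, p = 0.544093, fail to reject H0 at alpha = 0.1.


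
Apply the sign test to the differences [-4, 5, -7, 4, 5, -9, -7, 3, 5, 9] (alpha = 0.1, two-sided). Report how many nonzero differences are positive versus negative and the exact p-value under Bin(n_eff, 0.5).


Step 1: Discard zero differences. Original n = 10; n_eff = number of nonzero differences = 10.
Nonzero differences (with sign): -4, +5, -7, +4, +5, -9, -7, +3, +5, +9
Step 2: Count signs: positive = 6, negative = 4.
Step 3: Under H0: P(positive) = 0.5, so the number of positives S ~ Bin(10, 0.5).
Step 4: Two-sided exact p-value = sum of Bin(10,0.5) probabilities at or below the observed probability = 0.753906.
Step 5: alpha = 0.1. fail to reject H0.

n_eff = 10, pos = 6, neg = 4, p = 0.753906, fail to reject H0.
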